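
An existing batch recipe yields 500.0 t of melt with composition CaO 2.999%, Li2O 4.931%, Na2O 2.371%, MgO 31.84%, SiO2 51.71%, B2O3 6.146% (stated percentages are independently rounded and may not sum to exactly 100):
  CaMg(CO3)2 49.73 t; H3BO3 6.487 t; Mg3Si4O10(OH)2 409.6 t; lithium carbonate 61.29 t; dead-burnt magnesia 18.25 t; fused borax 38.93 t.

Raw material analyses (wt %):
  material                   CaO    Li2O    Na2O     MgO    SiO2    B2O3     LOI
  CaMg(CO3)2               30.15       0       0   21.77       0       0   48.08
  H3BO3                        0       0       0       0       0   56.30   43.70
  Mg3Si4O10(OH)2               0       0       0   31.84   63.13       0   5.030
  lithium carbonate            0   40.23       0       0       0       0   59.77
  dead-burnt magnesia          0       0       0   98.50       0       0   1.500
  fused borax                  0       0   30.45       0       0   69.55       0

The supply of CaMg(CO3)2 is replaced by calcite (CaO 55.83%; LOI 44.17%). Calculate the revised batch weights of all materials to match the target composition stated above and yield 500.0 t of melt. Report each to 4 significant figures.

Revised batch per 500.0 t melt:
  calcite: 26.86 t
  H3BO3: 6.487 t
  Mg3Si4O10(OH)2: 409.6 t
  lithium carbonate: 61.29 t
  dead-burnt magnesia: 29.24 t
  fused borax: 38.93 t
Total batch = 572.4 t; LOI loss = 72.37 t

All arithmetic keeps full precision at each step — values along the way are rounded to four significant figures as shown. Each reported value takes exactly one rounding — derived quantities are computed from the weighed amounts for 500.0 t of glass at full precision (glass mass, ignition loss, the six compositions, the totals, the yield) exactly as shown in either problem or answer.
Oxide mass targets, per 500.0 t melt:
  CaO: 2.999% × 500.0 = 15.00 t
  Li2O: 4.931% × 500.0 = 24.66 t
  Na2O: 2.371% × 500.0 = 11.86 t
  MgO: 31.84% × 500.0 = 159.2 t
  SiO2: 51.71% × 500.0 = 258.6 t
  B2O3: 6.146% × 500.0 = 30.73 t
Mass-balance tally per oxide working from each reported weight, under the basis named above (sum by sum, the targets are met given rounding of the digits):
  CaO: 26.86·0.5583 = 15.00 t (target 15.00 t)
  Li2O: 61.29·0.4023 = 24.66 t (target 24.66 t)
  Na2O: 38.93·0.3045 = 11.85 t (target 11.86 t)
  MgO: 409.6·0.3184 + 29.24·0.9850 = 159.2 t (target 159.2 t)
  SiO2: 409.6·0.6313 = 258.6 t (target 258.6 t)
  B2O3: 6.487·0.5630 + 38.93·0.6955 = 30.73 t (target 30.73 t)
The glass-mass cross-check: total charge less LOI = 500.0 t (targets for the oxides total 500.0 t; versus the stated basis of 500.0 t — deltas are rounding alone).
Total batch = Σ batch = 572.4 t; loss to ignition Σ batch·LOI = 72.37 t; yield: glass divided by total = 87.36%.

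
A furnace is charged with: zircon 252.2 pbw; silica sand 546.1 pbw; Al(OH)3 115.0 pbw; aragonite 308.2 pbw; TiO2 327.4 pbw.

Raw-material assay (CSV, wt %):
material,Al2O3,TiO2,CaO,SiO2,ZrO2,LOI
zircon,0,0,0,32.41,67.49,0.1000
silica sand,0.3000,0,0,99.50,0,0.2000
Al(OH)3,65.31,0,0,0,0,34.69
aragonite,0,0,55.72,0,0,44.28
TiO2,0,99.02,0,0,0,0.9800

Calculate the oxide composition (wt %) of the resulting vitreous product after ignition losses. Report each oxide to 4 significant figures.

Glass mass = 1368 pbw (batch 1549 − LOI 180.9).
Composition: Al2O3 5.610%, TiO2 23.70%, CaO 12.55%, SiO2 45.70%, ZrO2 12.44%

Working values are printed (rounded to 4 significant digits) when written out; every computation runs at full precision end to end. A single rounding finalizes each reported value — the derived quantities, including glass mass, five oxide percentages, yield, ignition loss, the totals, are computed from the batch weights for 1368 pbw of glass at exact precision, as written in problem or answer.
Delivered oxide masses:
  Al2O3: 546.1·0.003000 + 115.0·0.6531 = 76.74 pbw
  TiO2: 327.4·0.9902 = 324.2 pbw
  CaO: 308.2·0.5572 = 171.7 pbw
  SiO2: 252.2·0.3241 + 546.1·0.9950 = 625.1 pbw
  ZrO2: 252.2·0.6749 = 170.2 pbw
LOI: 252.2·0.001000 + 546.1·0.002000 + 115.0·0.3469 + 308.2·0.4428 + 327.4·0.009800 = 180.9 pbw
The glass mass, total less LOI, = 1549 − 180.9 = 1368 pbw (matching Σ of the oxides)
wt % = 100 × oxide mass / glass mass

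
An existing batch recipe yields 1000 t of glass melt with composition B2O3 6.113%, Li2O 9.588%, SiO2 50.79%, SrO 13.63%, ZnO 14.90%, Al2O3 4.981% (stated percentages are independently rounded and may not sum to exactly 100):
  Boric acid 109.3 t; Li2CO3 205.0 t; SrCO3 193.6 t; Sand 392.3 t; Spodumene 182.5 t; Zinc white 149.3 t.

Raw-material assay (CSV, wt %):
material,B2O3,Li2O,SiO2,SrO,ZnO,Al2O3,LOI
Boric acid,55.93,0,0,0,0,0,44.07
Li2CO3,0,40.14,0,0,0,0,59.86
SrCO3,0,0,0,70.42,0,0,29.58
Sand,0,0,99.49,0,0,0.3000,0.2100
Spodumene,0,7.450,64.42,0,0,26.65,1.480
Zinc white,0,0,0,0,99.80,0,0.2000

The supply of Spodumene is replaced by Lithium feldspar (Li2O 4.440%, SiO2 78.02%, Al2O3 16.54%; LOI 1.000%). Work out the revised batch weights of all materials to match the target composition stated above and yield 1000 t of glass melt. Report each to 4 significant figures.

Values along the way appear (rounded to 4 significant digits) as written — the whole derivation keeps full precision at all times; each reported figure takes a single rounding; the derived quantities (net glass mass, ignition loss, the totals, yield, six oxide percentages) are computed in full precision from the weighed amounts at 1000 t of glass, as set out in problem or answer.
Target oxide masses per 1000 t glass melt:
  B2O3: 6.113% × 1000 = 61.13 t
  Li2O: 9.588% × 1000 = 95.88 t
  SiO2: 50.79% × 1000 = 507.9 t
  SrO: 13.63% × 1000 = 136.3 t
  ZnO: 14.90% × 1000 = 149.0 t
  Al2O3: 4.981% × 1000 = 49.81 t
Mass-balance tally per oxide working from each reported weight, relative to the basis at hand (oxide sums agree with the targets given rounding of the digits):
  B2O3: 109.3·0.5593 = 61.13 t (target 61.13 t)
  Li2O: 206.1·0.4014 + 296.1·0.04440 = 95.88 t (target 95.88 t)
  SiO2: 278.3·0.9949 + 296.1·0.7802 = 507.9 t (target 507.9 t)
  SrO: 193.6·0.7042 = 136.3 t (target 136.3 t)
  ZnO: 149.3·0.9980 = 149.0 t (target 149.0 t)
  Al2O3: 278.3·0.003000 + 296.1·0.1654 = 49.81 t (target 49.81 t)
Glass-mass sanity pass: net batch after ignition = 1000 t (oxide target masses add up to 1000 t; the stated basis being 1000 t — gaps are rounding artifacts).
Batch grand total — Σ batch = 1233 t; Σ batch·LOI gives LOI loss = 232.7 t; yield, glass over the total, = 81.13%.

Revised batch per 1000 t glass melt:
  Boric acid: 109.3 t
  Li2CO3: 206.1 t
  SrCO3: 193.6 t
  Sand: 278.3 t
  Lithium feldspar: 296.1 t
  Zinc white: 149.3 t
Total batch = 1233 t; LOI loss = 232.7 t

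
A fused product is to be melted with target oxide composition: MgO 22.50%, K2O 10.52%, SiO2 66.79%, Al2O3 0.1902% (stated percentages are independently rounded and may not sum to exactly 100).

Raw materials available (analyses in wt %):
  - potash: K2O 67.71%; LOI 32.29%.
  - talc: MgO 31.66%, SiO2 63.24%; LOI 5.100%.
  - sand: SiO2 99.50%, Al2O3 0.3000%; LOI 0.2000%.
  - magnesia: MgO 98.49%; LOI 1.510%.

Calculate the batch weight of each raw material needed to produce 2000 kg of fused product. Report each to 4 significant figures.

Batch per 2000 kg fused product:
  potash: 310.7 kg
  talc: 117.2 kg
  sand: 1268 kg
  magnesia: 419.2 kg
Total batch = 2115 kg; LOI loss = 115.2 kg; yield = 94.55%

Each numeric step carries exact precision through the solve — the intermediate values are displayed (rounded to 4 significant figures) in the printout — a single rounding produces each reported result — derived quantities (LOI, the yield, glass mass, the four compositions, the totals) are rebuilt in full float precision from the weighed amounts for 2000 kg of glass as quoted within problem or answer.
Per-oxide target masses for 2000 kg fused product:
  MgO: 22.50% × 2000 = 450.0 kg
  K2O: 10.52% × 2000 = 210.4 kg
  SiO2: 66.79% × 2000 = 1336 kg
  Al2O3: 0.1902% × 2000 = 3.804 kg
Sums-versus-targets review using the reported weights, for the quoted basis mass (delivered sums recover each target modulo rounding of the values):
  MgO: 117.2·0.3166 + 419.2·0.9849 = 450.0 kg (target 450.0 kg)
  K2O: 310.7·0.6771 = 210.4 kg (target 210.4 kg)
  SiO2: 117.2·0.6324 + 1268·0.9950 = 1336 kg (target 1336 kg)
  Al2O3: 1268·0.003000 = 3.804 kg (target 3.804 kg)
Consistency of the glass mass: whole batch net of LOI = 2000 kg (per-oxide target masses sum to 2000 kg; basis as stated: 2000 kg — gaps are rounding artifacts).
Batch grand total — Σ batch = 2115 kg; loss to ignition Σ batch·LOI = 115.2 kg; yield = glass ÷ total batch = 94.55%.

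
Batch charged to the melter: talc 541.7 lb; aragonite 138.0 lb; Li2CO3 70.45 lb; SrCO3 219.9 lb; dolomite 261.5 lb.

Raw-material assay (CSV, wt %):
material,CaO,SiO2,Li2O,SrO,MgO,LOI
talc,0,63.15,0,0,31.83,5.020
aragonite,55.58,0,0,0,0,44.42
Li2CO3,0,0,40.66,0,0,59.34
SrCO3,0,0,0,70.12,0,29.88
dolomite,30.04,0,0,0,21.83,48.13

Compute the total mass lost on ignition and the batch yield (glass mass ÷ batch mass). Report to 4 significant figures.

The whole derivation maintains full precision at every stage; mid-chain values are shown rounded off to 4 significant figures in the working — each reported figure undergoes a single rounding. The derived quantities (LOI, five oxide percentages, the yield, glass mass, the totals) are re-derived from the batch weights at 909.7 lb of glass in full float precision exactly as printed in the question or the answer.
Material-by-material LOI:
  talc: 541.7 × 0.05020 = 27.19 lb
  aragonite: 138.0 × 0.4442 = 61.30 lb
  Li2CO3: 70.45 × 0.5934 = 41.81 lb
  SrCO3: 219.9 × 0.2988 = 65.71 lb
  dolomite: 261.5 × 0.4813 = 125.9 lb
Total LOI = 321.9 lb
Glass = batch − LOI = 1232 − 321.9 = 909.7 lb

LOI loss = 321.9 lb; glass = 909.7 lb; yield = 73.87%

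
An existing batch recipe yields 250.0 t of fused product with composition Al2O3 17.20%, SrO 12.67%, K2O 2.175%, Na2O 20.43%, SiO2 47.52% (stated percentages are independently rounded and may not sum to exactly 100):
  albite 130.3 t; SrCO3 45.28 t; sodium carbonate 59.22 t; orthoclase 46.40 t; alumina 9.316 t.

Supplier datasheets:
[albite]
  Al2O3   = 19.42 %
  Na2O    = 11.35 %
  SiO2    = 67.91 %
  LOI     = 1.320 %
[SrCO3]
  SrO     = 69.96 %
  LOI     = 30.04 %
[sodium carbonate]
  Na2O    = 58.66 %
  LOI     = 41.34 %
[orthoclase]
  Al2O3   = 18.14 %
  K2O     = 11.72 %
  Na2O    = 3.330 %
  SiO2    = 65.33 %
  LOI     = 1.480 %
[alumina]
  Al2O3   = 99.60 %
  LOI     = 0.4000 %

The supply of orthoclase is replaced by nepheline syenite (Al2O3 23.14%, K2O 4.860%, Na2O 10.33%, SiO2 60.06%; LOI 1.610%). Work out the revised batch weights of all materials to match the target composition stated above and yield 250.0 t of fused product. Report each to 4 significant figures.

Intermediates are shown rounded to four significant figures — all arithmetic runs at full float precision end to end — each reported figure is rounded once only — all derived quantities, which include totals, ignition loss, glass mass, five oxide percentages, the yield, are rebuilt in full precision, exactly as shown in the problem or the answer, using the weight values per 250.0 t of glass.
Per-oxide target masses for 250.0 t fused product:
  Al2O3: 17.20% × 250.0 = 43.00 t
  SrO: 12.67% × 250.0 = 31.68 t
  K2O: 2.175% × 250.0 = 5.438 t
  Na2O: 20.43% × 250.0 = 51.08 t
  SiO2: 47.52% × 250.0 = 118.8 t
A balance pass over the oxides, per the reported batch figures, at the basis given (sum by sum, the targets are met given rounding of the digits):
  Al2O3: 75.99·0.1942 + 111.9·0.2314 + 2.363·0.9960 = 43.00 t (target 43.00 t)
  SrO: 45.28·0.6996 = 31.68 t (target 31.68 t)
  K2O: 111.9·0.04860 = 5.438 t (target 5.438 t)
  Na2O: 75.99·0.1135 + 52.66·0.5866 + 111.9·0.1033 = 51.07 t (target 51.08 t)
  SiO2: 75.99·0.6791 + 111.9·0.6006 = 118.8 t (target 118.8 t)
Glass-mass bookkeeping: net batch after ignition = 250.0 t (targets for the oxides total 250.0 t; with the basis standing at 250.0 t — deltas are rounding alone).
Batch grand total — Σ batch = 288.2 t; Σ batch·LOI gives LOI loss = 38.19 t; yield, glass over the total, = 86.75%.

Revised batch per 250.0 t fused product:
  albite: 75.99 t
  SrCO3: 45.28 t
  sodium carbonate: 52.66 t
  nepheline syenite: 111.9 t
  alumina: 2.363 t
Total batch = 288.2 t; LOI loss = 38.19 t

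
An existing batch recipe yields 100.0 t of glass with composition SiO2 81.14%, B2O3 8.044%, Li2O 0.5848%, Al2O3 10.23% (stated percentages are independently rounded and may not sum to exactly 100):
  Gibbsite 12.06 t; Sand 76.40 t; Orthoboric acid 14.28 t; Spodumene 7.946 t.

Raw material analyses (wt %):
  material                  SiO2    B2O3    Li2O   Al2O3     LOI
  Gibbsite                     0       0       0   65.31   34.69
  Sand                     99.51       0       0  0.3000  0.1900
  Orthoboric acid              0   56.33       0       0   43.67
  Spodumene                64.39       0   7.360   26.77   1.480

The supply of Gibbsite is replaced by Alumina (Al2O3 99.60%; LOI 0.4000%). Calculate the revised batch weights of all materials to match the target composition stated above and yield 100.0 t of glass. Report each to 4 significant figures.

Working values are displayed with 4-significant-digit rounding alongside each step — every computation holds exact precision all the way through; each reported figure is rounded once only. All derived quantities, including ignition loss, the four compositions, totals, glass mass, yield, are computed from the batch weights for 100.0 t of glass at full precision, as given in question or answer.
The oxide mass targets at 100.0 t glass:
  SiO2: 81.14% × 100.0 = 81.14 t
  B2O3: 8.044% × 100.0 = 8.044 t
  Li2O: 0.5848% × 100.0 = 0.5848 t
  Al2O3: 10.23% × 100.0 = 10.23 t
Oxide-by-oxide audit from the weights as reported, versus the basis set out (every target is met by its sum given rounding of the digits):
  SiO2: 76.40·0.9951 + 7.946·0.6439 = 81.14 t (target 81.14 t)
  B2O3: 14.28·0.5633 = 8.044 t (target 8.044 t)
  Li2O: 7.946·0.07360 = 0.5848 t (target 0.5848 t)
  Al2O3: 7.905·0.9960 + 76.40·0.003000 + 7.946·0.2677 = 10.23 t (target 10.23 t)
Glass mass check: batch Σ − ignition loss = 100.0 t (targets for the oxides total 100.0 t; versus the stated basis of 100.0 t — any gap is answer rounding).
Batch total: Σ batch = 106.5 t; Σ batch·LOI gives LOI loss = 6.530 t; yield: glass divided by total = 93.87%.

Revised batch per 100.0 t glass:
  Alumina: 7.905 t
  Sand: 76.40 t
  Orthoboric acid: 14.28 t
  Spodumene: 7.946 t
Total batch = 106.5 t; LOI loss = 6.530 t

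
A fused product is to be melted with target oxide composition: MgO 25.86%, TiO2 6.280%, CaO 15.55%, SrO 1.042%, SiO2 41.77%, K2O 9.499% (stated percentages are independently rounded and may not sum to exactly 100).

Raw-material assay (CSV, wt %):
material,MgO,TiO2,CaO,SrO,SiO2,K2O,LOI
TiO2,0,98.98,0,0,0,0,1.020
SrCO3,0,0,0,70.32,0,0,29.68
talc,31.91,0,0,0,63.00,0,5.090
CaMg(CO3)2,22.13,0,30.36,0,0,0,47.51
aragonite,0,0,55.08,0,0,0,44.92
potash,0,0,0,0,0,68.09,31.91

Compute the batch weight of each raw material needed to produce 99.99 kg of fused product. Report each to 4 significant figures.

Values along the way are printed, with 4-significant-figure rounding, between the steps — every computation keeps exact precision from first step to last — a single rounding completes every reported value; derived quantities (totals, six oxide percentages, the yield, LOI, glass mass) are carried using the weight values for 99.99 kg of glass in full float precision as they appear in the question or the answer.
The oxide mass targets at 99.99 kg fused product:
  MgO: 25.86% × 99.99 = 25.86 kg
  TiO2: 6.280% × 99.99 = 6.279 kg
  CaO: 15.55% × 99.99 = 15.55 kg
  SrO: 1.042% × 99.99 = 1.042 kg
  SiO2: 41.77% × 99.99 = 41.77 kg
  K2O: 9.499% × 99.99 = 9.498 kg
Verifying the oxide balance applying the batch weights above, at the basis given (sum by sum, the targets are met within answer rounding):
  MgO: 66.29·0.3191 + 21.25·0.2213 = 25.86 kg (target 25.86 kg)
  TiO2: 6.344·0.9898 = 6.279 kg (target 6.279 kg)
  CaO: 21.25·0.3036 + 16.52·0.5508 = 15.55 kg (target 15.55 kg)
  SrO: 1.482·0.7032 = 1.042 kg (target 1.042 kg)
  SiO2: 66.29·0.6300 = 41.76 kg (target 41.77 kg)
  K2O: 13.95·0.6809 = 9.499 kg (target 9.498 kg)
Glass mass check: batch Σ − ignition loss = 99.99 kg (summing oxide targets gives 99.99 kg; basis as stated: 99.99 kg — a pure rounding effect).
Batch grand total — Σ batch = 125.8 kg; Σ batch·LOI gives LOI loss = 25.85 kg; as yield: glass ÷ batch → 79.46%.

Batch per 99.99 kg fused product:
  TiO2: 6.344 kg
  SrCO3: 1.482 kg
  talc: 66.29 kg
  CaMg(CO3)2: 21.25 kg
  aragonite: 16.52 kg
  potash: 13.95 kg
Total batch = 125.8 kg; LOI loss = 25.85 kg; yield = 79.46%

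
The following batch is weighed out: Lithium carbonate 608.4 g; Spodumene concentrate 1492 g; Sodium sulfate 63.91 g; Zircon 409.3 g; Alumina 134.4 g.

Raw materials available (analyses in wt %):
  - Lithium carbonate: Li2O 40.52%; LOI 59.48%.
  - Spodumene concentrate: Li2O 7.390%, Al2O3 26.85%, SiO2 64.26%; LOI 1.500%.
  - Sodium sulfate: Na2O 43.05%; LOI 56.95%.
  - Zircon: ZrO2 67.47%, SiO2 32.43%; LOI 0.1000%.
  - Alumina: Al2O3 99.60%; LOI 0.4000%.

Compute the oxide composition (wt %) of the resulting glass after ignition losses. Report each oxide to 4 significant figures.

Working values are shown rounded to 4 significant digits in the working — each numeric step carries full precision at every stage. Each reported result sees exactly one rounding. Derived quantities are rebuilt from the weighed amounts at 2286 g of glass in exact precision (net glass mass, the yield, totals, ignition loss, the five compositions), precisely as stated by problem or answer.
Per-oxide mass from batch:
  ZrO2: 409.3·0.6747 = 276.2 g
  Li2O: 608.4·0.4052 + 1492·0.07390 = 356.8 g
  Na2O: 63.91·0.4305 = 27.51 g
  Al2O3: 1492·0.2685 + 134.4·0.9960 = 534.5 g
  SiO2: 1492·0.6426 + 409.3·0.3243 = 1091 g
LOI: 608.4·0.5948 + 1492·0.01500 + 63.91·0.5695 + 409.3·0.001000 + 134.4·0.004000 = 421.6 g
Net of LOI, the glass mass = 2708 − 421.6 = 2286 g (equal to the oxide-mass sum)
wt % = oxide mass / glass mass × 100

Glass mass = 2286 g (batch 2708 − LOI 421.6).
Composition: ZrO2 12.08%, Li2O 15.60%, Na2O 1.203%, Al2O3 23.38%, SiO2 47.74%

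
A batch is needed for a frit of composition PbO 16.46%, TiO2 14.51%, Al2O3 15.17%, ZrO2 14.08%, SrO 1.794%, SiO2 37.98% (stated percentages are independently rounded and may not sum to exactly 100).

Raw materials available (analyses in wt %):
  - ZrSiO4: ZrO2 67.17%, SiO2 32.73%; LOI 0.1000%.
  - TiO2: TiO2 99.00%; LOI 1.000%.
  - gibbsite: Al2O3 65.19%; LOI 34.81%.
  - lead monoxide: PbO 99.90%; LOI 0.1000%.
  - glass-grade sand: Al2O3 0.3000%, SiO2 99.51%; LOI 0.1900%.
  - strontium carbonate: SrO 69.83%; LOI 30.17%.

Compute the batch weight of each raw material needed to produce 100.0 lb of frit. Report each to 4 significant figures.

Mid-chain values are shown (rounded to 4 significant figures) when written out. All internal work carries full precision at all times; every reported figure is rounded just once; the derived quantities (yield, the totals, LOI, net glass mass, the six compositions) are recomputed starting from the weights at 100.0 lb of glass in exact precision exactly as printed in either problem or answer.
Target masses of each oxide per 100.0 lb frit:
  PbO: 16.46% × 100.0 = 16.46 lb
  TiO2: 14.51% × 100.0 = 14.51 lb
  Al2O3: 15.17% × 100.0 = 15.17 lb
  ZrO2: 14.08% × 100.0 = 14.08 lb
  SrO: 1.794% × 100.0 = 1.794 lb
  SiO2: 37.98% × 100.0 = 37.98 lb
A balance pass over the oxides, per the reported batch figures, relative to the basis at hand (every target is met by its sum inside rounding margins):
  PbO: 16.48·0.9990 = 16.46 lb (target 16.46 lb)
  TiO2: 14.66·0.9900 = 14.51 lb (target 14.51 lb)
  Al2O3: 23.13·0.6519 + 31.27·0.003000 = 15.17 lb (target 15.17 lb)
  ZrO2: 20.96·0.6717 = 14.08 lb (target 14.08 lb)
  SrO: 2.569·0.6983 = 1.794 lb (target 1.794 lb)
  SiO2: 20.96·0.3273 + 31.27·0.9951 = 37.98 lb (target 37.98 lb)
Consistency of the glass mass: Σ batch − LOI loss = 100.0 lb (summing oxide targets gives 99.99 lb; versus the stated basis of 100.0 lb — gaps are rounding artifacts).
Whole-batch sum: Σ batch = 109.1 lb; LOI removed, Σ of batch·LOI: 9.070 lb; as yield: glass ÷ batch → 91.68%.

Batch per 100.0 lb frit:
  ZrSiO4: 20.96 lb
  TiO2: 14.66 lb
  gibbsite: 23.13 lb
  lead monoxide: 16.48 lb
  glass-grade sand: 31.27 lb
  strontium carbonate: 2.569 lb
Total batch = 109.1 lb; LOI loss = 9.070 lb; yield = 91.68%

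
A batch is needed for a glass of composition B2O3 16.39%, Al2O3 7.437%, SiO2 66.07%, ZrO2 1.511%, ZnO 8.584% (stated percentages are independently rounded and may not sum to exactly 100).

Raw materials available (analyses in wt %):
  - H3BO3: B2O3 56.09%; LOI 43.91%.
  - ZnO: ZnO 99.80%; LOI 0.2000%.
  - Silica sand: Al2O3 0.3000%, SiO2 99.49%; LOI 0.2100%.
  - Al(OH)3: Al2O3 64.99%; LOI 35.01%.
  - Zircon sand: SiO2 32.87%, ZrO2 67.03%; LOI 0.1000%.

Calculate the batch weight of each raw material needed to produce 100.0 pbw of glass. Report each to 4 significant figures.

All internal work runs at exact precision in every operation — values along the way are printed, with 4-significant-figure rounding, in the working; a single rounding produces every reported value — the derived quantities are computed starting from the weights for 100.0 pbw of glass at exact precision (glass mass, the totals, yield, ignition loss, the five compositions) as quoted within the question or the answer.
Target oxide masses per 100.0 pbw glass:
  B2O3: 16.39% × 100.0 = 16.39 pbw
  Al2O3: 7.437% × 100.0 = 7.437 pbw
  SiO2: 66.07% × 100.0 = 66.07 pbw
  ZrO2: 1.511% × 100.0 = 1.511 pbw
  ZnO: 8.584% × 100.0 = 8.584 pbw
Checking each oxide sum on the weights just shown, under the basis named above (each sum matches its target mass up to rounding of the answer):
  B2O3: 29.22·0.5609 = 16.39 pbw (target 16.39 pbw)
  Al2O3: 65.66·0.003000 + 11.14·0.6499 = 7.437 pbw (target 7.437 pbw)
  SiO2: 65.66·0.9949 + 2.254·0.3287 = 66.07 pbw (target 66.07 pbw)
  ZrO2: 2.254·0.6703 = 1.511 pbw (target 1.511 pbw)
  ZnO: 8.601·0.9980 = 8.584 pbw (target 8.584 pbw)
Consistency of the glass mass: the batch minus its LOI: 99.99 pbw (oxide target masses add up to 99.99 pbw; the stated basis being 100.0 pbw — a pure rounding effect).
Adding the batch up: Σ batch = 116.9 pbw; LOI loss = Σ batch·LOI = 16.89 pbw; glass ÷ batch gives a yield of 85.55%.

Batch per 100.0 pbw glass:
  H3BO3: 29.22 pbw
  ZnO: 8.601 pbw
  Silica sand: 65.66 pbw
  Al(OH)3: 11.14 pbw
  Zircon sand: 2.254 pbw
Total batch = 116.9 pbw; LOI loss = 16.89 pbw; yield = 85.55%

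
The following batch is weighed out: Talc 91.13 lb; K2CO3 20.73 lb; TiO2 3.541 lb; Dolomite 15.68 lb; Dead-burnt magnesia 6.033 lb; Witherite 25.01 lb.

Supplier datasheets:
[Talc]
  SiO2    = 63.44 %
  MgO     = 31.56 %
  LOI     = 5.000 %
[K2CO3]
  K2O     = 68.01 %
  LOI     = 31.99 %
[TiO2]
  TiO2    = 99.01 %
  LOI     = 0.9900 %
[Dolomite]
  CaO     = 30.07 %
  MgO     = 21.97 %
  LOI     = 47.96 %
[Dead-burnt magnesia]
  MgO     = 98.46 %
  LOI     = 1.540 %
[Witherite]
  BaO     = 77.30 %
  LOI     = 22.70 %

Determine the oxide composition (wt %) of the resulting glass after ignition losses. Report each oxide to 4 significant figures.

Glass mass = 137.6 lb (batch 162.1 − LOI 24.51).
Composition: SiO2 42.01%, CaO 3.426%, BaO 14.05%, MgO 27.72%, K2O 10.25%, TiO2 2.548%

In-progress results are printed with 4-significant-digit rounding alongside each step — each numeric step carries full precision through every step — each reported figure receives exactly one rounding. The derived quantities (net glass mass, the six compositions, LOI, yield, the totals) are carried from the batch weights for 137.6 lb of glass in full precision, exactly as printed in problem or answer.
Oxide-by-oxide delivered mass:
  SiO2: 91.13·0.6344 = 57.81 lb
  CaO: 15.68·0.3007 = 4.715 lb
  BaO: 25.01·0.7730 = 19.33 lb
  MgO: 91.13·0.3156 + 15.68·0.2197 + 6.033·0.9846 = 38.15 lb
  K2O: 20.73·0.6801 = 14.10 lb
  TiO2: 3.541·0.9901 = 3.506 lb
LOI: 91.13·0.05000 + 20.73·0.3199 + 3.541·0.009900 + 15.68·0.4796 + 6.033·0.01540 + 25.01·0.2270 = 24.51 lb
Resulting glass, batch − LOI: 162.1 − 24.51 = 137.6 lb (= Σ oxide masses)
percent share: oxide ÷ glass, ×100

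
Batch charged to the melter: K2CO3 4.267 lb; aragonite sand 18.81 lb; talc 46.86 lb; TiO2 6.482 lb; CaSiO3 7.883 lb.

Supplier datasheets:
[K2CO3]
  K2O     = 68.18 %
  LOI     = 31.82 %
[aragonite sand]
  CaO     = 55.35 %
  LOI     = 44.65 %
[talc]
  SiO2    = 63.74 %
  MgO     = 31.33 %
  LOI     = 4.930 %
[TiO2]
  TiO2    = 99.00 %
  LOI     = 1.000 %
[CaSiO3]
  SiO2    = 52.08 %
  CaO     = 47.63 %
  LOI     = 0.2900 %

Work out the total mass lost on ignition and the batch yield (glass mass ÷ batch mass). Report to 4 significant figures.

LOI loss = 12.15 lb; glass = 72.15 lb; yield = 85.58%

Full float precision is held at every stage; mid-chain values are printed, rounded to 4 significant figures, between the steps; a single rounding produces every reported figure — all derived quantities (the totals, the yield, the five compositions, LOI, net glass mass) are rebuilt from the batch weights on 72.15 lb of glass at exact precision, as they appear in problem or answer.
LOI of each material in turn:
  K2CO3: 4.267 × 0.3182 = 1.358 lb
  aragonite sand: 18.81 × 0.4465 = 8.399 lb
  talc: 46.86 × 0.04930 = 2.310 lb
  TiO2: 6.482 × 0.01000 = 0.06482 lb
  CaSiO3: 7.883 × 0.002900 = 0.02286 lb
Total LOI = 12.15 lb
Glass = batch − LOI = 84.30 − 12.15 = 72.15 lb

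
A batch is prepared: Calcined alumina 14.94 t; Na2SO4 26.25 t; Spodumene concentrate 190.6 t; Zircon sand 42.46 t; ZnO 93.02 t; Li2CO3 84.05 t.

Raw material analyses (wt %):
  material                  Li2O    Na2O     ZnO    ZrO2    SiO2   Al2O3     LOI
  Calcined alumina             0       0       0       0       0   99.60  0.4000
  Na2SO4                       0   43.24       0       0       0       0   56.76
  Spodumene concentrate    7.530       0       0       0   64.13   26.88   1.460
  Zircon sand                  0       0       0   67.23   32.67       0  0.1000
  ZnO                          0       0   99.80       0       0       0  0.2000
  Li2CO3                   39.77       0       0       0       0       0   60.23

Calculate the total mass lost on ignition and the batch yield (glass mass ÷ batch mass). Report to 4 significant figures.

In-progress results are shown (rounded to 4 significant digits) when written out; the whole derivation runs at full precision in every operation. Each reported value carries a single rounding — the derived quantities are computed in full precision (the totals, glass mass, the six compositions, the yield, ignition loss) from the batch weights on 382.7 t of glass, as quoted within either problem or answer.
Loss on ignition, line by line:
  Calcined alumina: 14.94 × 0.004000 = 0.05976 t
  Na2SO4: 26.25 × 0.5676 = 14.90 t
  Spodumene concentrate: 190.6 × 0.01460 = 2.783 t
  Zircon sand: 42.46 × 0.001000 = 0.04246 t
  ZnO: 93.02 × 0.002000 = 0.1860 t
  Li2CO3: 84.05 × 0.6023 = 50.62 t
Total LOI = 68.59 t
Glass = batch − LOI = 451.3 − 68.59 = 382.7 t

LOI loss = 68.59 t; glass = 382.7 t; yield = 84.80%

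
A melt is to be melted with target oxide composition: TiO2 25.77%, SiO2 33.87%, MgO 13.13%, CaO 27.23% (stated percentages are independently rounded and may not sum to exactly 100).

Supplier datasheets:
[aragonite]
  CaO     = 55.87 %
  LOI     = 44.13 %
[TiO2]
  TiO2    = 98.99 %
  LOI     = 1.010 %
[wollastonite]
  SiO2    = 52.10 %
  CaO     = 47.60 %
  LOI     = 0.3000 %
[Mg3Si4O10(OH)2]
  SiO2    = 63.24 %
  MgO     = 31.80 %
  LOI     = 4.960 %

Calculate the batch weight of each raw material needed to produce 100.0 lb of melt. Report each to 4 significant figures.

In-progress results are displayed rounded off to 4 significant digits within the worked lines — all internal work holds full precision in all steps — every reported value takes just one rounding; derived quantities, which include four oxide percentages, ignition loss, totals, the yield, net glass mass, are re-derived in full float precision, exactly as printed in problem or answer, using the weight values on 100.0 lb of glass.
The oxide mass targets at 100.0 lb melt:
  TiO2: 25.77% × 100.0 = 25.77 lb
  SiO2: 33.87% × 100.0 = 33.87 lb
  MgO: 13.13% × 100.0 = 13.13 lb
  CaO: 27.23% × 100.0 = 27.23 lb
Verifying the oxide balance with the batch weights as given, against the basis in use (every target is met by its sum given rounding of the digits):
  TiO2: 26.03·0.9899 = 25.77 lb (target 25.77 lb)
  SiO2: 14.89·0.5210 + 41.29·0.6324 = 33.87 lb (target 33.87 lb)
  MgO: 41.29·0.3180 = 13.13 lb (target 13.13 lb)
  CaO: 36.05·0.5587 + 14.89·0.4760 = 27.23 lb (target 27.23 lb)
Glass-mass bookkeeping: batch total minus LOI = 100.0 lb (targets for the oxides total 100.0 lb; stated basis 100.0 lb — a pure rounding effect).
Total batch = Σ batch = 118.3 lb; Σ batch·LOI gives LOI loss = 18.26 lb; as yield: glass ÷ batch → 84.56%.

Batch per 100.0 lb melt:
  aragonite: 36.05 lb
  TiO2: 26.03 lb
  wollastonite: 14.89 lb
  Mg3Si4O10(OH)2: 41.29 lb
Total batch = 118.3 lb; LOI loss = 18.26 lb; yield = 84.56%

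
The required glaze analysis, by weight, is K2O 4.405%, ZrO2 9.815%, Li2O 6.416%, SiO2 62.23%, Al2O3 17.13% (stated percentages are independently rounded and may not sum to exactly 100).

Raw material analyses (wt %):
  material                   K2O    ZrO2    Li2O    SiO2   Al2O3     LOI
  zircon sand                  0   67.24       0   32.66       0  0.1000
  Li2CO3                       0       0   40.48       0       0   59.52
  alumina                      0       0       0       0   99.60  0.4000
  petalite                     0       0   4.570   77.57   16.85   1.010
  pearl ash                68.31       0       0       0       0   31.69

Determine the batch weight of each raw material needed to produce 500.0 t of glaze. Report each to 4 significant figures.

Batch per 500.0 t glaze:
  zircon sand: 72.98 t
  Li2CO3: 37.43 t
  alumina: 23.33 t
  petalite: 370.4 t
  pearl ash: 32.24 t
Total batch = 536.4 t; LOI loss = 36.40 t; yield = 93.21%

Every computation carries exact precision from first step to last — values along the way appear rounded to four significant figures; each reported number undergoes a single rounding — the derived quantities are carried in exact precision (five oxide percentages, glass mass, the yield, ignition loss, totals) from the weighed amounts per 500.0 t of glass, as set out in the problem or answer text.
The oxide mass targets at 500.0 t glaze:
  K2O: 4.405% × 500.0 = 22.02 t
  ZrO2: 9.815% × 500.0 = 49.08 t
  Li2O: 6.416% × 500.0 = 32.08 t
  SiO2: 62.23% × 500.0 = 311.2 t
  Al2O3: 17.13% × 500.0 = 85.65 t
Balance tally, oxide-wise, with the batch weights as given, on the stated basis (sum by sum, the targets are met exact up to rounding of places):
  K2O: 32.24·0.6831 = 22.02 t (target 22.02 t)
  ZrO2: 72.98·0.6724 = 49.07 t (target 49.08 t)
  Li2O: 37.43·0.4048 + 370.4·0.04570 = 32.08 t (target 32.08 t)
  SiO2: 72.98·0.3266 + 370.4·0.7757 = 311.2 t (target 311.2 t)
  Al2O3: 23.33·0.9960 + 370.4·0.1685 = 85.65 t (target 85.65 t)
Glass mass check: Σ batch − LOI loss = 500.0 t (summing oxide targets gives 500.0 t; basis as stated: 500.0 t — differing by rounding only).
Summing the batch: Σ batch = 536.4 t; the LOI term Σ batch·LOI equals 36.40 t; yield, glass over the total, = 93.21%.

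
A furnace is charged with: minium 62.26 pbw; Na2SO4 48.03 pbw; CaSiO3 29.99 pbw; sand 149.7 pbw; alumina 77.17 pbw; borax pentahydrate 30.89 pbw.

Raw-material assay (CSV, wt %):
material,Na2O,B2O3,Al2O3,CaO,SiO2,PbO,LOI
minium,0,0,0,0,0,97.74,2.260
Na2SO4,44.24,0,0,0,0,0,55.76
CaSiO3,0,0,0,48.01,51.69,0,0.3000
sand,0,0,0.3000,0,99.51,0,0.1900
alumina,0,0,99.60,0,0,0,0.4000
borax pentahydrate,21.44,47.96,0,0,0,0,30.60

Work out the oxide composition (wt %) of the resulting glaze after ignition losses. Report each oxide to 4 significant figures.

The whole derivation carries full float precision through every step — mid-chain values are displayed, rounded to 4 significant digits, on the page. Each reported number receives exactly one rounding. Derived quantities, which include the yield, the six compositions, net glass mass, LOI, totals, are recomputed at exact precision, as set out in the question or the answer, using the weight values on 359.7 pbw of glass.
Delivered oxide masses:
  Na2O: 48.03·0.4424 + 30.89·0.2144 = 27.87 pbw
  B2O3: 30.89·0.4796 = 14.81 pbw
  Al2O3: 149.7·0.003000 + 77.17·0.9960 = 77.31 pbw
  CaO: 29.99·0.4801 = 14.40 pbw
  SiO2: 29.99·0.5169 + 149.7·0.9951 = 164.5 pbw
  PbO: 62.26·0.9774 = 60.85 pbw
LOI: 62.26·0.02260 + 48.03·0.5576 + 29.99·0.003000 + 149.7·0.001900 + 77.17·0.004000 + 30.89·0.3060 = 38.32 pbw
Glass mass = batch − LOI = 398.0 − 38.32 = 359.7 pbw (consistent with Σ oxide mass)
wt %: oxide over glass, times 100

Glass mass = 359.7 pbw (batch 398.0 − LOI 38.32).
Composition: Na2O 7.748%, B2O3 4.118%, Al2O3 21.49%, CaO 4.003%, SiO2 45.72%, PbO 16.92%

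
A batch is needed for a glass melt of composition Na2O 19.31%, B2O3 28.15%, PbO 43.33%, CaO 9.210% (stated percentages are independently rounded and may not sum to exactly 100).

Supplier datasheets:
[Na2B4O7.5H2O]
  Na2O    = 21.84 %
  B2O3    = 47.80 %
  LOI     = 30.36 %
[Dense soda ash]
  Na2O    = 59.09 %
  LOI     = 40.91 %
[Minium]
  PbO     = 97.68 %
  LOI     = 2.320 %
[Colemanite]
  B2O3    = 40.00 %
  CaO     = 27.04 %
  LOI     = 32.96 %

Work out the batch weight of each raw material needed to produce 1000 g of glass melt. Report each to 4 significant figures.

The working math maintains exact precision through every step; values along the way are rounded off to 4 significant digits when displayed — a single rounding produces each reported value; derived quantities, which include totals, net glass mass, the four compositions, yield, LOI, are re-derived in full float precision, as they appear in the question or the answer, from the weighed amounts per 1000 g of glass.
Target masses of each oxide per 1000 g glass melt:
  Na2O: 19.31% × 1000 = 193.1 g
  B2O3: 28.15% × 1000 = 281.5 g
  PbO: 43.33% × 1000 = 433.3 g
  CaO: 9.210% × 1000 = 92.10 g
Per-oxide balance check given the weights on record, relative to the basis at hand (sum by sum, the targets are met modulo rounding of the values):
  Na2O: 303.9·0.2184 + 214.5·0.5909 = 193.1 g (target 193.1 g)
  B2O3: 303.9·0.4780 + 340.6·0.4000 = 281.5 g (target 281.5 g)
  PbO: 443.6·0.9768 = 433.3 g (target 433.3 g)
  CaO: 340.6·0.2704 = 92.10 g (target 92.10 g)
Glass-mass sanity pass: total batch − LOI = 1000 g (per-oxide target masses sum to 1000 g; basis as stated: 1000 g — gaps are rounding artifacts).
Summing the batch: Σ batch = 1303 g; LOI removed, Σ of batch·LOI: 302.6 g; yield = glass ÷ total batch = 76.77%.

Batch per 1000 g glass melt:
  Na2B4O7.5H2O: 303.9 g
  Dense soda ash: 214.5 g
  Minium: 443.6 g
  Colemanite: 340.6 g
Total batch = 1303 g; LOI loss = 302.6 g; yield = 76.77%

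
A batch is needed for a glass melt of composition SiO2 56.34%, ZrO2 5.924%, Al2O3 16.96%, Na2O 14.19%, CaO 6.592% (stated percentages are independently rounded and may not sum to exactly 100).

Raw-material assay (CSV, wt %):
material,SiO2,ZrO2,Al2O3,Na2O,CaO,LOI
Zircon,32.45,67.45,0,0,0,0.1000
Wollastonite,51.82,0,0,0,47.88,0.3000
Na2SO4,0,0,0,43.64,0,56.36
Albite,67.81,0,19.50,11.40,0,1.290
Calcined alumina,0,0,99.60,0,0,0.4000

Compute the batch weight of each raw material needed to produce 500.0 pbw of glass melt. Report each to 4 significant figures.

The whole derivation carries full float precision throughout. Values along the way are shown rounded off to 4 significant digits alongside each step; each reported value receives exactly one rounding. The derived quantities, including the five compositions, the yield, totals, LOI, net glass mass, are computed using the weight values for 500.0 pbw of glass in exact precision precisely as stated by either problem or answer.
Per-oxide target masses for 500.0 pbw glass melt:
  SiO2: 56.34% × 500.0 = 281.7 pbw
  ZrO2: 5.924% × 500.0 = 29.62 pbw
  Al2O3: 16.96% × 500.0 = 84.80 pbw
  Na2O: 14.19% × 500.0 = 70.95 pbw
  CaO: 6.592% × 500.0 = 32.96 pbw
A balance pass over the oxides, applying the batch weights above, under the basis named above (each sum matches its target mass within answer rounding):
  SiO2: 43.91·0.3245 + 68.84·0.5182 + 341.8·0.6781 = 281.7 pbw (target 281.7 pbw)
  ZrO2: 43.91·0.6745 = 29.62 pbw (target 29.62 pbw)
  Al2O3: 341.8·0.1950 + 18.22·0.9960 = 84.80 pbw (target 84.80 pbw)
  Na2O: 73.29·0.4364 + 341.8·0.1140 = 70.95 pbw (target 70.95 pbw)
  CaO: 68.84·0.4788 = 32.96 pbw (target 32.96 pbw)
Glass-mass sanity pass: whole batch net of LOI = 500.0 pbw (the Σ of target masses is 500.0 pbw; against the stated basis, 500.0 pbw — a pure rounding effect).
Summing the batch: Σ batch = 546.1 pbw; LOI removed, Σ of batch·LOI: 46.04 pbw; yield: glass divided by total = 91.57%.

Batch per 500.0 pbw glass melt:
  Zircon: 43.91 pbw
  Wollastonite: 68.84 pbw
  Na2SO4: 73.29 pbw
  Albite: 341.8 pbw
  Calcined alumina: 18.22 pbw
Total batch = 546.1 pbw; LOI loss = 46.04 pbw; yield = 91.57%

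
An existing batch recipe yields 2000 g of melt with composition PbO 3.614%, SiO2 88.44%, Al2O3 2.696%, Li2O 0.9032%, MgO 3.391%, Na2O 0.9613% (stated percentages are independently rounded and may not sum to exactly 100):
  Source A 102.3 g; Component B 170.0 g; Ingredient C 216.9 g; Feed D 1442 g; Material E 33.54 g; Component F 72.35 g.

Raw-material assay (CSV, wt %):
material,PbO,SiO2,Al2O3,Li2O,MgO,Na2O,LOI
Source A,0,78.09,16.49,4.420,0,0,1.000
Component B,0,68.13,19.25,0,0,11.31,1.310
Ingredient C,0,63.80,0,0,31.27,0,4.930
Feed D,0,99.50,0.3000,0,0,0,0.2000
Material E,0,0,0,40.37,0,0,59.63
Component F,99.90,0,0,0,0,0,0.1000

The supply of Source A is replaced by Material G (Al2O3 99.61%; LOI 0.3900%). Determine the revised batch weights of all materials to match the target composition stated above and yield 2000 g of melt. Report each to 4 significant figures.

Revised batch per 2000 g melt:
  Material G: 16.70 g
  Component B: 170.0 g
  Ingredient C: 216.9 g
  Feed D: 1522 g
  Material E: 44.75 g
  Component F: 72.35 g
Total batch = 2043 g; LOI loss = 42.79 g

Every computation maintains full precision through the solve. Working values are displayed rounded to 4 significant digits alongside each step; each reported figure is rounded exactly once. The derived quantities (LOI, the six compositions, yield, the totals, net glass mass) are recomputed starting from the weights per 2000 g of glass at exact precision as written in problem or answer.
Target oxide masses per 2000 g melt:
  PbO: 3.614% × 2000 = 72.28 g
  SiO2: 88.44% × 2000 = 1769 g
  Al2O3: 2.696% × 2000 = 53.92 g
  Li2O: 0.9032% × 2000 = 18.06 g
  MgO: 3.391% × 2000 = 67.82 g
  Na2O: 0.9613% × 2000 = 19.23 g
Per-oxide balance check with the batch weights as given, relative to the basis at hand (summed amounts equal target values within answer rounding):
  PbO: 72.35·0.9990 = 72.28 g (target 72.28 g)
  SiO2: 170.0·0.6813 + 216.9·0.6380 + 1522·0.9950 = 1769 g (target 1769 g)
  Al2O3: 16.70·0.9961 + 170.0·0.1925 + 1522·0.003000 = 53.93 g (target 53.92 g)
  Li2O: 44.75·0.4037 = 18.07 g (target 18.06 g)
  MgO: 216.9·0.3127 = 67.82 g (target 67.82 g)
  Na2O: 170.0·0.1131 = 19.23 g (target 19.23 g)
Glass-mass sanity pass: total charge less LOI = 2000 g (the Σ of target masses is 2000 g; against the stated basis, 2000 g — deltas are rounding alone).
Adding the batch up: Σ batch = 2043 g; ignition loss, Σ(batch × LOI) = 42.79 g; the yield ratio, glass ÷ batch: 97.91%.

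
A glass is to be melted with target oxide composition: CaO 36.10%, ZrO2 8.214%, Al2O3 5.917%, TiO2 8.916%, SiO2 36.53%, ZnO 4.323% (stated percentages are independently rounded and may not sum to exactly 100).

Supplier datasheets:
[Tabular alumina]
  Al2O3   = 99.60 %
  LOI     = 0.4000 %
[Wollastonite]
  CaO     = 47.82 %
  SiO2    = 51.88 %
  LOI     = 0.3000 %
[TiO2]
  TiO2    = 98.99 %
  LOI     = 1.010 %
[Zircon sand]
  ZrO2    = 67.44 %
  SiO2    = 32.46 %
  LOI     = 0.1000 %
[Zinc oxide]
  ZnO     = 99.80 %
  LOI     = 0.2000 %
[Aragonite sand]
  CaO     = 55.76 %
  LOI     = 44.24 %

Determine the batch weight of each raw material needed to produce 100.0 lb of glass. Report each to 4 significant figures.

Batch per 100.0 lb glass:
  Tabular alumina: 5.941 lb
  Wollastonite: 62.79 lb
  TiO2: 9.007 lb
  Zircon sand: 12.18 lb
  Zinc oxide: 4.332 lb
  Aragonite sand: 10.89 lb
Total batch = 105.1 lb; LOI loss = 5.142 lb; yield = 95.11%

Intermediates are printed rounded to 4 significant digits in the working. Every computation holds exact precision through every step. Each reported number sees exactly one rounding; derived quantities (the yield, the six compositions, glass mass, totals, LOI) are re-derived at full precision from the weighed amounts for 100.0 lb of glass, as written in either problem or answer.
Oxide mass targets, per 100.0 lb glass:
  CaO: 36.10% × 100.0 = 36.10 lb
  ZrO2: 8.214% × 100.0 = 8.214 lb
  Al2O3: 5.917% × 100.0 = 5.917 lb
  TiO2: 8.916% × 100.0 = 8.916 lb
  SiO2: 36.53% × 100.0 = 36.53 lb
  ZnO: 4.323% × 100.0 = 4.323 lb
Checking each oxide sum with the batch weights as given, per the basis as stated (sum by sum, the targets are met given rounding of the digits):
  CaO: 62.79·0.4782 + 10.89·0.5576 = 36.10 lb (target 36.10 lb)
  ZrO2: 12.18·0.6744 = 8.214 lb (target 8.214 lb)
  Al2O3: 5.941·0.9960 = 5.917 lb (target 5.917 lb)
  TiO2: 9.007·0.9899 = 8.916 lb (target 8.916 lb)
  SiO2: 62.79·0.5188 + 12.18·0.3246 = 36.53 lb (target 36.53 lb)
  ZnO: 4.332·0.9980 = 4.323 lb (target 4.323 lb)
Auditing the glass mass value: batch Σ − ignition loss = 100.0 lb (targets for the oxides total 100.0 lb; stated basis 100.0 lb — rounding explains the deltas).
Summing the batch: Σ batch = 105.1 lb; Σ batch·LOI gives LOI loss = 5.142 lb; yield, glass over the total, = 95.11%.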